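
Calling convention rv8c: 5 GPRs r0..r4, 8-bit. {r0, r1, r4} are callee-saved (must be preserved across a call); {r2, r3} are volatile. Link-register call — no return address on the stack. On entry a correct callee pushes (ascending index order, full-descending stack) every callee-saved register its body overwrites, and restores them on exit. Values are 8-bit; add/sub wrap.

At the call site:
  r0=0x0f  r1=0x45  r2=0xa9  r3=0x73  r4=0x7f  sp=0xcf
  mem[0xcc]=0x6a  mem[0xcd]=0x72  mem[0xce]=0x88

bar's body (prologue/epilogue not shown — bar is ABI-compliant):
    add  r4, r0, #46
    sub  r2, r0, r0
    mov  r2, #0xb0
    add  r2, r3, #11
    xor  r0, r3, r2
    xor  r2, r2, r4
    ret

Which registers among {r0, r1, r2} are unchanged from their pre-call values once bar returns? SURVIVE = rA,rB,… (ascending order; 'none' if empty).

prologue: push r0 -> mem[0xce]=0x0f, sp=0xce
prologue: push r4 -> mem[0xcd]=0x7f, sp=0xcd
body[0] add  r4, r0, #46 -> r4=0x3d
body[1] sub  r2, r0, r0 -> r2=0x00
body[2] mov  r2, #0xb0 -> r2=0xb0
body[3] add  r2, r3, #11 -> r2=0x7e
body[4] xor  r0, r3, r2 -> r0=0x0d
body[5] xor  r2, r2, r4 -> r2=0x43
epilogue: pop r4=0x7f, sp=0xce
epilogue: pop r0=0x0f, sp=0xcf
r0: callee-saved, written=True
r1: callee-saved, written=False
r2: caller-saved, written=True

SURVIVE = r0,r1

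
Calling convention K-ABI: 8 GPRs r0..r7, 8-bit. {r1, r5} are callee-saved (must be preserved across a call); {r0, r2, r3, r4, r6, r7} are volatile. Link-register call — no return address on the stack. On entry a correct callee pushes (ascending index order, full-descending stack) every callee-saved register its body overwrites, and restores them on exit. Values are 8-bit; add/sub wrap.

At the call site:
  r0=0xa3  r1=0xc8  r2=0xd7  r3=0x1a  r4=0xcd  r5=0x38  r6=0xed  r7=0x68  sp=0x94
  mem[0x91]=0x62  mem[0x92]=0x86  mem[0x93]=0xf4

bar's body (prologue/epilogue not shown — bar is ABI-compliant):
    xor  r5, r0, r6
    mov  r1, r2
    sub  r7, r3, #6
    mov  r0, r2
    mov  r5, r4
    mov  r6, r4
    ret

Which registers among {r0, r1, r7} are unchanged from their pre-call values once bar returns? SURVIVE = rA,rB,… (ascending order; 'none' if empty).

prologue: push r1 → mem[0x93]=0xc8, sp=0x93
prologue: push r5 → mem[0x92]=0x38, sp=0x92
body[0] xor  r5, r0, r6 → r5=0x4e
body[1] mov  r1, r2 → r1=0xd7
body[2] sub  r7, r3, #6 → r7=0x14
body[3] mov  r0, r2 → r0=0xd7
body[4] mov  r5, r4 → r5=0xcd
body[5] mov  r6, r4 → r6=0xcd
epilogue: pop r5=0x38, sp=0x93
epilogue: pop r1=0xc8, sp=0x94
r0: caller-saved, written=True
r1: callee-saved, written=True
r7: caller-saved, written=True

SURVIVE = r1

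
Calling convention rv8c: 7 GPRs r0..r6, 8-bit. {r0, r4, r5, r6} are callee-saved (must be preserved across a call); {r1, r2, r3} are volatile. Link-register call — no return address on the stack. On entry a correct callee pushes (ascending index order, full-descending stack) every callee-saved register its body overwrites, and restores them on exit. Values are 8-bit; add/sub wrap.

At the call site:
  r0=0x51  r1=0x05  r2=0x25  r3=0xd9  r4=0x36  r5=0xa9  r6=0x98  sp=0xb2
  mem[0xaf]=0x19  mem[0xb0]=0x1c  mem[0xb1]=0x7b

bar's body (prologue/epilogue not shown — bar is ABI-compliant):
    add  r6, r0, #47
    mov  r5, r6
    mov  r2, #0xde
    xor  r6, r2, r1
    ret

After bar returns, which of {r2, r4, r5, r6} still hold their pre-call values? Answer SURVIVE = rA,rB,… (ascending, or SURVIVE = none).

SURVIVE = r4,r5,r6

prologue: push r5 -> mem[0xb1]=0xa9, sp=0xb1
prologue: push r6 -> mem[0xb0]=0x98, sp=0xb0
body[0] add  r6, r0, #47 -> r6=0x80
body[1] mov  r5, r6 -> r5=0x80
body[2] mov  r2, #0xde -> r2=0xde
body[3] xor  r6, r2, r1 -> r6=0xdb
epilogue: pop r6=0x98, sp=0xb1
epilogue: pop r5=0xa9, sp=0xb2
r2: caller-saved, written=True
r4: callee-saved, written=False
r5: callee-saved, written=True
r6: callee-saved, written=True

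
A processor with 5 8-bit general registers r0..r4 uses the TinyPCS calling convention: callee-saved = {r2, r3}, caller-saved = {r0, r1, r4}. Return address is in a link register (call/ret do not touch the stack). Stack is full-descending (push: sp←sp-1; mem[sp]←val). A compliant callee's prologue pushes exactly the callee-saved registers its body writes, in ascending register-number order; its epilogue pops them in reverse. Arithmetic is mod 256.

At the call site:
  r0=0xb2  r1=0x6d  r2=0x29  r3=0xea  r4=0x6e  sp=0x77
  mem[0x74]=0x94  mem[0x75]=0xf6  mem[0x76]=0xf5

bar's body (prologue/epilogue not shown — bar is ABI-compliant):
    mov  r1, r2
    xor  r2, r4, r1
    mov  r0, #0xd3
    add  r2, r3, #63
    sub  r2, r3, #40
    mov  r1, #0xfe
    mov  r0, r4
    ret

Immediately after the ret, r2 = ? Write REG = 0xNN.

REG = 0x29

prologue: push r2 -> mem[0x76]=0x29, sp=0x76
body[0] mov  r1, r2 -> r1=0x29
body[1] xor  r2, r4, r1 -> r2=0x47
body[2] mov  r0, #0xd3 -> r0=0xd3
body[3] add  r2, r3, #63 -> r2=0x29
body[4] sub  r2, r3, #40 -> r2=0xc2
body[5] mov  r1, #0xfe -> r1=0xfe
body[6] mov  r0, r4 -> r0=0x6e
epilogue: pop r2=0x29, sp=0x77
r2 is callee-saved -> restored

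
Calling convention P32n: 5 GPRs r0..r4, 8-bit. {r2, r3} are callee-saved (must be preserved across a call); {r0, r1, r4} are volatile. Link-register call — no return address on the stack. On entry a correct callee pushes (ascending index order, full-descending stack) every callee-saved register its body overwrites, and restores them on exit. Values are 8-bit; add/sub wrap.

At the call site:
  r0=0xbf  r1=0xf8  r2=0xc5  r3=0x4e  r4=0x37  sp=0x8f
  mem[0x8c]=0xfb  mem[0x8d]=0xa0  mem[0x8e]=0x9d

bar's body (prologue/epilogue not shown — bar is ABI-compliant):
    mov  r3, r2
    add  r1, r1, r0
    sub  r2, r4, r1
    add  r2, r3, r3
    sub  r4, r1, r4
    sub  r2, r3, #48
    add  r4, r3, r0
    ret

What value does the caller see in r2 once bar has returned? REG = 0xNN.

REG = 0xc5

prologue: push r2 -> mem[0x8e]=0xc5, sp=0x8e
prologue: push r3 -> mem[0x8d]=0x4e, sp=0x8d
body[0] mov  r3, r2 -> r3=0xc5
body[1] add  r1, r1, r0 -> r1=0xb7
body[2] sub  r2, r4, r1 -> r2=0x80
body[3] add  r2, r3, r3 -> r2=0x8a
body[4] sub  r4, r1, r4 -> r4=0x80
body[5] sub  r2, r3, #48 -> r2=0x95
body[6] add  r4, r3, r0 -> r4=0x84
epilogue: pop r3=0x4e, sp=0x8e
epilogue: pop r2=0xc5, sp=0x8f
r2 is callee-saved -> restored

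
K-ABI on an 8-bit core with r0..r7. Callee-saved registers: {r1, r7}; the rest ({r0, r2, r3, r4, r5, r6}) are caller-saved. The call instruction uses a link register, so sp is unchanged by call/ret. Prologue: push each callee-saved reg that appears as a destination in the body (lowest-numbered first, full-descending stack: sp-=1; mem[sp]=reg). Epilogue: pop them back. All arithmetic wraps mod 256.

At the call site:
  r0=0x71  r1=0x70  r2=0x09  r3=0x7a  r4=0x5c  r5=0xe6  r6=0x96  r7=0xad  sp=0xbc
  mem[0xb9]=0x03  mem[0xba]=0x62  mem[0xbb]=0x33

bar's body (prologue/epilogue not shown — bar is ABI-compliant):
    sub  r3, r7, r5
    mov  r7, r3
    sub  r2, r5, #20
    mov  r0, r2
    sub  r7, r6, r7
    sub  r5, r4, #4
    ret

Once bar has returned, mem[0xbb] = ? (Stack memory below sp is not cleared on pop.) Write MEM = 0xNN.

MEM = 0xad

prologue: push r7 → mem[0xbb]=0xad, sp=0xbb
body[0] sub  r3, r7, r5 → r3=0xc7
body[1] mov  r7, r3 → r7=0xc7
body[2] sub  r2, r5, #20 → r2=0xd2
body[3] mov  r0, r2 → r0=0xd2
body[4] sub  r7, r6, r7 → r7=0xcf
body[5] sub  r5, r4, #4 → r5=0x58
epilogue: pop r7=0xad, sp=0xbc
prologue pushed ['r7'] at ['0xbb']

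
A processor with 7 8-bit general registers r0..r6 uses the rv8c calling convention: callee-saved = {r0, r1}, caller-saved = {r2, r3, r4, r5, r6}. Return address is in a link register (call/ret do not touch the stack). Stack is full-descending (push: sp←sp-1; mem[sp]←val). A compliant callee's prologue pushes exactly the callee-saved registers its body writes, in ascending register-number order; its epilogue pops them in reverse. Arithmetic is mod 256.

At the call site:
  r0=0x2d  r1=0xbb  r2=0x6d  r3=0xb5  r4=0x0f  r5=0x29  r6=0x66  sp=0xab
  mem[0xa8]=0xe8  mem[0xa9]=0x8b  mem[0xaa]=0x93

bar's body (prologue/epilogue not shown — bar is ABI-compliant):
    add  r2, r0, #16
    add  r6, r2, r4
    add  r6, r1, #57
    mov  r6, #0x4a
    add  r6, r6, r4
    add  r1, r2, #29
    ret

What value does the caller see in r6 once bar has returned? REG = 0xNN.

REG = 0x59

prologue: push r1 -> mem[0xaa]=0xbb, sp=0xaa
body[0] add  r2, r0, #16 -> r2=0x3d
body[1] add  r6, r2, r4 -> r6=0x4c
body[2] add  r6, r1, #57 -> r6=0xf4
body[3] mov  r6, #0x4a -> r6=0x4a
body[4] add  r6, r6, r4 -> r6=0x59
body[5] add  r1, r2, #29 -> r1=0x5a
epilogue: pop r1=0xbb, sp=0xab
r6 is caller-saved -> body value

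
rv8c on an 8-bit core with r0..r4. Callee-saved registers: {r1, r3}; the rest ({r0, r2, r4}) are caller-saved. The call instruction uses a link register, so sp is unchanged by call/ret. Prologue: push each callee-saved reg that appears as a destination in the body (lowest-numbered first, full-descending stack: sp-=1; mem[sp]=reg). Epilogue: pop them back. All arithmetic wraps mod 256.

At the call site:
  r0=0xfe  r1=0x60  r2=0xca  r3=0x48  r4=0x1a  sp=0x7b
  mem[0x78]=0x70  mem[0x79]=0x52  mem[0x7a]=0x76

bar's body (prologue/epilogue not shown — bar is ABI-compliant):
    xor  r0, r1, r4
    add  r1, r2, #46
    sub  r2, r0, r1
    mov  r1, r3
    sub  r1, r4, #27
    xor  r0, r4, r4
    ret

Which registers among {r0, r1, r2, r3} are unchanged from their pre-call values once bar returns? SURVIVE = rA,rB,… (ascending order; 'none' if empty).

SURVIVE = r1,r3

prologue: push r1 → mem[0x7a]=0x60, sp=0x7a
body[0] xor  r0, r1, r4 → r0=0x7a
body[1] add  r1, r2, #46 → r1=0xf8
body[2] sub  r2, r0, r1 → r2=0x82
body[3] mov  r1, r3 → r1=0x48
body[4] sub  r1, r4, #27 → r1=0xff
body[5] xor  r0, r4, r4 → r0=0x00
epilogue: pop r1=0x60, sp=0x7b
r0: caller-saved, written=True
r1: callee-saved, written=True
r2: caller-saved, written=True
r3: callee-saved, written=False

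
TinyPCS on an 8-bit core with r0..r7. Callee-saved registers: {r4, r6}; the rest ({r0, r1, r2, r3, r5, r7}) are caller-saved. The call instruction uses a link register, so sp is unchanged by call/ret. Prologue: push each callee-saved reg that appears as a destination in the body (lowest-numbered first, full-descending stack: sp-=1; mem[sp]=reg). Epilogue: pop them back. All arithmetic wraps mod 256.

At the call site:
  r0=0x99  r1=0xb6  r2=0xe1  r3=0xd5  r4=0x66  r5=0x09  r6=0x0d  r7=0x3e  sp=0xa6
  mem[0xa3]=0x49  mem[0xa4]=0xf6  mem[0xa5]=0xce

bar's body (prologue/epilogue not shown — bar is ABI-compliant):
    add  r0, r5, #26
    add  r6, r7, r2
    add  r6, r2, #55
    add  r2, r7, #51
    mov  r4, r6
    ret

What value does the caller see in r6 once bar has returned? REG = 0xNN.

prologue: push r4 → mem[0xa5]=0x66, sp=0xa5
prologue: push r6 → mem[0xa4]=0x0d, sp=0xa4
body[0] add  r0, r5, #26 → r0=0x23
body[1] add  r6, r7, r2 → r6=0x1f
body[2] add  r6, r2, #55 → r6=0x18
body[3] add  r2, r7, #51 → r2=0x71
body[4] mov  r4, r6 → r4=0x18
epilogue: pop r6=0x0d, sp=0xa5
epilogue: pop r4=0x66, sp=0xa6
r6 is callee-saved → restored

REG = 0x0d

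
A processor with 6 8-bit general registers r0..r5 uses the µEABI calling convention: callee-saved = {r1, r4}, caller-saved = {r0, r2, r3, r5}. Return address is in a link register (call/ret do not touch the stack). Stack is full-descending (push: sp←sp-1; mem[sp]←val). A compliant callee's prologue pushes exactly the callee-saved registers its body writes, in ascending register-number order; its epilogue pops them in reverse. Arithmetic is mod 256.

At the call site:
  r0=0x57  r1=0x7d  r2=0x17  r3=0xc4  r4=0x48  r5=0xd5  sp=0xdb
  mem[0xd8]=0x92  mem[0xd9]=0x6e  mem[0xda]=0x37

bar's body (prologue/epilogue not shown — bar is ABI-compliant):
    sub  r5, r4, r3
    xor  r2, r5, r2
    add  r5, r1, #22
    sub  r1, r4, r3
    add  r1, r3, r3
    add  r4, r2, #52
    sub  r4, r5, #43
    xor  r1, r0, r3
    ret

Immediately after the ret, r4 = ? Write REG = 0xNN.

prologue: push r1 → mem[0xda]=0x7d, sp=0xda
prologue: push r4 → mem[0xd9]=0x48, sp=0xd9
body[0] sub  r5, r4, r3 → r5=0x84
body[1] xor  r2, r5, r2 → r2=0x93
body[2] add  r5, r1, #22 → r5=0x93
body[3] sub  r1, r4, r3 → r1=0x84
body[4] add  r1, r3, r3 → r1=0x88
body[5] add  r4, r2, #52 → r4=0xc7
body[6] sub  r4, r5, #43 → r4=0x68
body[7] xor  r1, r0, r3 → r1=0x93
epilogue: pop r4=0x48, sp=0xda
epilogue: pop r1=0x7d, sp=0xdb
r4 is callee-saved → restored

REG = 0x48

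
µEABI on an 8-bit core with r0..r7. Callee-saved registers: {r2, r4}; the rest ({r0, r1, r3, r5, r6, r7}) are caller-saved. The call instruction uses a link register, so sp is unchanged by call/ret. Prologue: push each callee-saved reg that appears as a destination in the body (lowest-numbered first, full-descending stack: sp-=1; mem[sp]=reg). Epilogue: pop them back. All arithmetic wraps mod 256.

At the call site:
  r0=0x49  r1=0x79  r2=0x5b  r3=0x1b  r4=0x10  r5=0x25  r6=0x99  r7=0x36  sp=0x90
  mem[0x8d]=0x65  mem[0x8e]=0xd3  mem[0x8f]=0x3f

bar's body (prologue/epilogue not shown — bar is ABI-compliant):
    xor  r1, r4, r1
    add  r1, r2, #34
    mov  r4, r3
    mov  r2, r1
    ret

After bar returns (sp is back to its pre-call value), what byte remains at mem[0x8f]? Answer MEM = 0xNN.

prologue: push r2 -> mem[0x8f]=0x5b, sp=0x8f
prologue: push r4 -> mem[0x8e]=0x10, sp=0x8e
body[0] xor  r1, r4, r1 -> r1=0x69
body[1] add  r1, r2, #34 -> r1=0x7d
body[2] mov  r4, r3 -> r4=0x1b
body[3] mov  r2, r1 -> r2=0x7d
epilogue: pop r4=0x10, sp=0x8f
epilogue: pop r2=0x5b, sp=0x90
prologue pushed ['r2', 'r4'] at ['0x8f', '0x8e']

MEM = 0x5b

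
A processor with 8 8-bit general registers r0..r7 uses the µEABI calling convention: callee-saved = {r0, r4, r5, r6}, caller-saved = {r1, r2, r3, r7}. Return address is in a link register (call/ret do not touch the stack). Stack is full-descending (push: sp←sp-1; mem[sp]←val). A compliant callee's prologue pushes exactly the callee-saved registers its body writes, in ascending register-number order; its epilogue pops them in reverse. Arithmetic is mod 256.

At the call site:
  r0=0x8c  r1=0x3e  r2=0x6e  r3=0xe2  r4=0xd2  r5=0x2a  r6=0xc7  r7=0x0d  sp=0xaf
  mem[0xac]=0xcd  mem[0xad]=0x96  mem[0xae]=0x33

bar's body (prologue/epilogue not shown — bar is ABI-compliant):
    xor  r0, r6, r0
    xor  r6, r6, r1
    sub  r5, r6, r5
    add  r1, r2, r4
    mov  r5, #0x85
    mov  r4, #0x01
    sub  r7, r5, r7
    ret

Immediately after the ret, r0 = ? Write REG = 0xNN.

REG = 0x8c

prologue: push r0 → mem[0xae]=0x8c, sp=0xae
prologue: push r4 → mem[0xad]=0xd2, sp=0xad
prologue: push r5 → mem[0xac]=0x2a, sp=0xac
prologue: push r6 → mem[0xab]=0xc7, sp=0xab
body[0] xor  r0, r6, r0 → r0=0x4b
body[1] xor  r6, r6, r1 → r6=0xf9
body[2] sub  r5, r6, r5 → r5=0xcf
body[3] add  r1, r2, r4 → r1=0x40
body[4] mov  r5, #0x85 → r5=0x85
body[5] mov  r4, #0x01 → r4=0x01
body[6] sub  r7, r5, r7 → r7=0x78
epilogue: pop r6=0xc7, sp=0xac
epilogue: pop r5=0x2a, sp=0xad
epilogue: pop r4=0xd2, sp=0xae
epilogue: pop r0=0x8c, sp=0xaf
r0 is callee-saved → restored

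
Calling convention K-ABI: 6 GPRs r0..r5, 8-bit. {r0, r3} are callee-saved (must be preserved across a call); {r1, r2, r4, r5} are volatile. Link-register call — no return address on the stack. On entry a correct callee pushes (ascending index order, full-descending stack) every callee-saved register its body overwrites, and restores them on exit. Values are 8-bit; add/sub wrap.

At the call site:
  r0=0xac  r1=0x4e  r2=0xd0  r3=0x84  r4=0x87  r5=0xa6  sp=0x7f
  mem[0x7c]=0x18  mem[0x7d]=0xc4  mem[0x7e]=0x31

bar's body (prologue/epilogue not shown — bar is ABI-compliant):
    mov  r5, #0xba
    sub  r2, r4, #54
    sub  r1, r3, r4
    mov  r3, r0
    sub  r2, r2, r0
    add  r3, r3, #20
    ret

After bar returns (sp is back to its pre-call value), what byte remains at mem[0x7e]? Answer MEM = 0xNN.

prologue: push r3 -> mem[0x7e]=0x84, sp=0x7e
body[0] mov  r5, #0xba -> r5=0xba
body[1] sub  r2, r4, #54 -> r2=0x51
body[2] sub  r1, r3, r4 -> r1=0xfd
body[3] mov  r3, r0 -> r3=0xac
body[4] sub  r2, r2, r0 -> r2=0xa5
body[5] add  r3, r3, #20 -> r3=0xc0
epilogue: pop r3=0x84, sp=0x7f
prologue pushed ['r3'] at ['0x7e']

MEM = 0x84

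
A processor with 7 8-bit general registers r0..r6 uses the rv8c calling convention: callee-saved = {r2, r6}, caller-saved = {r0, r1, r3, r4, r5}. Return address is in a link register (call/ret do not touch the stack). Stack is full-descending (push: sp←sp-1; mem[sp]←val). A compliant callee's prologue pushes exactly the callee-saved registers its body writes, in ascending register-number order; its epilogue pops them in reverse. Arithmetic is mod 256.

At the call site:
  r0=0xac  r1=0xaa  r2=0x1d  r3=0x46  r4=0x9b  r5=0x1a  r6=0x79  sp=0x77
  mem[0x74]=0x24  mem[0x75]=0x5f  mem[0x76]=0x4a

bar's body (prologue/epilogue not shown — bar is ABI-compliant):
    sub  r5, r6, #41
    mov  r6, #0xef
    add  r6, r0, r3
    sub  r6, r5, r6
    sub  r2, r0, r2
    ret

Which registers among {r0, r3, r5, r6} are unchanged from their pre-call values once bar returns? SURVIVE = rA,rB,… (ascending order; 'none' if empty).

prologue: push r2 → mem[0x76]=0x1d, sp=0x76
prologue: push r6 → mem[0x75]=0x79, sp=0x75
body[0] sub  r5, r6, #41 → r5=0x50
body[1] mov  r6, #0xef → r6=0xef
body[2] add  r6, r0, r3 → r6=0xf2
body[3] sub  r6, r5, r6 → r6=0x5e
body[4] sub  r2, r0, r2 → r2=0x8f
epilogue: pop r6=0x79, sp=0x76
epilogue: pop r2=0x1d, sp=0x77
r0: caller-saved, written=False
r3: caller-saved, written=False
r5: caller-saved, written=True
r6: callee-saved, written=True

SURVIVE = r0,r3,r6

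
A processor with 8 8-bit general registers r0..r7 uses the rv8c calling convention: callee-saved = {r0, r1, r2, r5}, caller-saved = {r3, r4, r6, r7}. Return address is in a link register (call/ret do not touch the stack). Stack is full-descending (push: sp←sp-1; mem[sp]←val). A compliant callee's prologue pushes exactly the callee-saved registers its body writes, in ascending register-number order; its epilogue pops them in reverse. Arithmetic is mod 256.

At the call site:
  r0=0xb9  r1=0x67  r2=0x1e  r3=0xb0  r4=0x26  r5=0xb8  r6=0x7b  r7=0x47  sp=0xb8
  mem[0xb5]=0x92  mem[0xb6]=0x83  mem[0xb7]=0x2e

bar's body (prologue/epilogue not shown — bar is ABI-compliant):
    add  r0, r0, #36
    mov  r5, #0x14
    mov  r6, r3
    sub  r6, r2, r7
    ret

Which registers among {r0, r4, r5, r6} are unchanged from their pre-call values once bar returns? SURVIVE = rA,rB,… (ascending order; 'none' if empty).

prologue: push r0 -> mem[0xb7]=0xb9, sp=0xb7
prologue: push r5 -> mem[0xb6]=0xb8, sp=0xb6
body[0] add  r0, r0, #36 -> r0=0xdd
body[1] mov  r5, #0x14 -> r5=0x14
body[2] mov  r6, r3 -> r6=0xb0
body[3] sub  r6, r2, r7 -> r6=0xd7
epilogue: pop r5=0xb8, sp=0xb7
epilogue: pop r0=0xb9, sp=0xb8
r0: callee-saved, written=True
r4: caller-saved, written=False
r5: callee-saved, written=True
r6: caller-saved, written=True

SURVIVE = r0,r4,r5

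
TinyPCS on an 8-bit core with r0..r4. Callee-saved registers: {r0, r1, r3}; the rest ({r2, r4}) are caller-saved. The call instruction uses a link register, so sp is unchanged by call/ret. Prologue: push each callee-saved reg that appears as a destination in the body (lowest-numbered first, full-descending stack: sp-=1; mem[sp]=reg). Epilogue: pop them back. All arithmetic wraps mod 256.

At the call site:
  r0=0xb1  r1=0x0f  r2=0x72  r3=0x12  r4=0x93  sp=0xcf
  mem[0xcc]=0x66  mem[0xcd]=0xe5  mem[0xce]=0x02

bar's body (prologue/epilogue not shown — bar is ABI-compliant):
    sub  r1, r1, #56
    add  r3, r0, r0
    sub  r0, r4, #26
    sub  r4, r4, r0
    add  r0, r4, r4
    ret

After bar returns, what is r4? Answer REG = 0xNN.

REG = 0x1a

prologue: push r0 -> mem[0xce]=0xb1, sp=0xce
prologue: push r1 -> mem[0xcd]=0x0f, sp=0xcd
prologue: push r3 -> mem[0xcc]=0x12, sp=0xcc
body[0] sub  r1, r1, #56 -> r1=0xd7
body[1] add  r3, r0, r0 -> r3=0x62
body[2] sub  r0, r4, #26 -> r0=0x79
body[3] sub  r4, r4, r0 -> r4=0x1a
body[4] add  r0, r4, r4 -> r0=0x34
epilogue: pop r3=0x12, sp=0xcd
epilogue: pop r1=0x0f, sp=0xce
epilogue: pop r0=0xb1, sp=0xcf
r4 is caller-saved -> body value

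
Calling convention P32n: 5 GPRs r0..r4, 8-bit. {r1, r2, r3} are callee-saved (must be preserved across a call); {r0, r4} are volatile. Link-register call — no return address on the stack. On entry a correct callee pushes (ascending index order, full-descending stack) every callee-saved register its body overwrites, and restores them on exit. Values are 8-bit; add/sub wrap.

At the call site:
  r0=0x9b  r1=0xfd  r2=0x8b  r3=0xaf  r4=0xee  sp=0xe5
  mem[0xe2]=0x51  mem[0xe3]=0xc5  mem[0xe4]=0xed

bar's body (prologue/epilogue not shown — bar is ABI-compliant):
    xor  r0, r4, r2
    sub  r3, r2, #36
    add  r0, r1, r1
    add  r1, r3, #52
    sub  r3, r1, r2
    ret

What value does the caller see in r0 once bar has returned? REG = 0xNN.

prologue: push r1 → mem[0xe4]=0xfd, sp=0xe4
prologue: push r3 → mem[0xe3]=0xaf, sp=0xe3
body[0] xor  r0, r4, r2 → r0=0x65
body[1] sub  r3, r2, #36 → r3=0x67
body[2] add  r0, r1, r1 → r0=0xfa
body[3] add  r1, r3, #52 → r1=0x9b
body[4] sub  r3, r1, r2 → r3=0x10
epilogue: pop r3=0xaf, sp=0xe4
epilogue: pop r1=0xfd, sp=0xe5
r0 is caller-saved → body value

REG = 0xfa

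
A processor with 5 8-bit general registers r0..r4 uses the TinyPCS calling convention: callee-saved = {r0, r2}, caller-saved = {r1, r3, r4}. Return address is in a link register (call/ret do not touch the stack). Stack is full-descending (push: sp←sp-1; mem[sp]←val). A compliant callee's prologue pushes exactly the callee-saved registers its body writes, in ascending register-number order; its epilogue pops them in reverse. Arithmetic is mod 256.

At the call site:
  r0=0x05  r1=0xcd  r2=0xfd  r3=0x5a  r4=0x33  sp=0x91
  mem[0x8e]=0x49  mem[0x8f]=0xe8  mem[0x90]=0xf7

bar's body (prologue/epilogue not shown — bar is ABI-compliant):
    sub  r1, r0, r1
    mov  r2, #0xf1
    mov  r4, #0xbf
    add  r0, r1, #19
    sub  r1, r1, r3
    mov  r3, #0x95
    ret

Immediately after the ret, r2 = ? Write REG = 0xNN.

REG = 0xfd

prologue: push r0 → mem[0x90]=0x05, sp=0x90
prologue: push r2 → mem[0x8f]=0xfd, sp=0x8f
body[0] sub  r1, r0, r1 → r1=0x38
body[1] mov  r2, #0xf1 → r2=0xf1
body[2] mov  r4, #0xbf → r4=0xbf
body[3] add  r0, r1, #19 → r0=0x4b
body[4] sub  r1, r1, r3 → r1=0xde
body[5] mov  r3, #0x95 → r3=0x95
epilogue: pop r2=0xfd, sp=0x90
epilogue: pop r0=0x05, sp=0x91
r2 is callee-saved → restored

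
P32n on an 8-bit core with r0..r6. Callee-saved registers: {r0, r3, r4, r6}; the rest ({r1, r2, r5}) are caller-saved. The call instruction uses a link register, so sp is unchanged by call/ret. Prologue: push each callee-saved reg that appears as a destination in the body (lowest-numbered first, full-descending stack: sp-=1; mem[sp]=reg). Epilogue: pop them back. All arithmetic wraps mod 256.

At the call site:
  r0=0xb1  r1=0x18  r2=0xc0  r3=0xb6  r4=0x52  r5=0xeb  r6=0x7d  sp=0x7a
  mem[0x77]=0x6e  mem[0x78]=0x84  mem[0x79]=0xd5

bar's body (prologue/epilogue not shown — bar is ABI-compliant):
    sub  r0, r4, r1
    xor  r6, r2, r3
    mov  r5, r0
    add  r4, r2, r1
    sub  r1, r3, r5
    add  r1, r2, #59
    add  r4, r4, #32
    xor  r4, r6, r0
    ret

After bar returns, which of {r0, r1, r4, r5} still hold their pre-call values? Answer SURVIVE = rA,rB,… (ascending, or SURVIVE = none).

prologue: push r0 -> mem[0x79]=0xb1, sp=0x79
prologue: push r4 -> mem[0x78]=0x52, sp=0x78
prologue: push r6 -> mem[0x77]=0x7d, sp=0x77
body[0] sub  r0, r4, r1 -> r0=0x3a
body[1] xor  r6, r2, r3 -> r6=0x76
body[2] mov  r5, r0 -> r5=0x3a
body[3] add  r4, r2, r1 -> r4=0xd8
body[4] sub  r1, r3, r5 -> r1=0x7c
body[5] add  r1, r2, #59 -> r1=0xfb
body[6] add  r4, r4, #32 -> r4=0xf8
body[7] xor  r4, r6, r0 -> r4=0x4c
epilogue: pop r6=0x7d, sp=0x78
epilogue: pop r4=0x52, sp=0x79
epilogue: pop r0=0xb1, sp=0x7a
r0: callee-saved, written=True
r1: caller-saved, written=True
r4: callee-saved, written=True
r5: caller-saved, written=True

SURVIVE = r0,r4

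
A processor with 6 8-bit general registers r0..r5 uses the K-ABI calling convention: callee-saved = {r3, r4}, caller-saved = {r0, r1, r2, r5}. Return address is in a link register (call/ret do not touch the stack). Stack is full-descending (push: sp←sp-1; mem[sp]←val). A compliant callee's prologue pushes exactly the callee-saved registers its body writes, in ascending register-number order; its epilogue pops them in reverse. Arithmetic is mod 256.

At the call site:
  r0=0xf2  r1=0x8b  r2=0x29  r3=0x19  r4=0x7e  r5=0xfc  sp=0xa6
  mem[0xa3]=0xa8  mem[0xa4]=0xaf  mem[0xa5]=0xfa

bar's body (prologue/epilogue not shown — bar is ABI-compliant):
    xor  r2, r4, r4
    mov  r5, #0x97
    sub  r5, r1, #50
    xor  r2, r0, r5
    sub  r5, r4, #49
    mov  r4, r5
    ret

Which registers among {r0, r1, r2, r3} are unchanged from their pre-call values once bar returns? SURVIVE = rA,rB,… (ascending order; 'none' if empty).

SURVIVE = r0,r1,r3

prologue: push r4 → mem[0xa5]=0x7e, sp=0xa5
body[0] xor  r2, r4, r4 → r2=0x00
body[1] mov  r5, #0x97 → r5=0x97
body[2] sub  r5, r1, #50 → r5=0x59
body[3] xor  r2, r0, r5 → r2=0xab
body[4] sub  r5, r4, #49 → r5=0x4d
body[5] mov  r4, r5 → r4=0x4d
epilogue: pop r4=0x7e, sp=0xa6
r0: caller-saved, written=False
r1: caller-saved, written=False
r2: caller-saved, written=True
r3: callee-saved, written=False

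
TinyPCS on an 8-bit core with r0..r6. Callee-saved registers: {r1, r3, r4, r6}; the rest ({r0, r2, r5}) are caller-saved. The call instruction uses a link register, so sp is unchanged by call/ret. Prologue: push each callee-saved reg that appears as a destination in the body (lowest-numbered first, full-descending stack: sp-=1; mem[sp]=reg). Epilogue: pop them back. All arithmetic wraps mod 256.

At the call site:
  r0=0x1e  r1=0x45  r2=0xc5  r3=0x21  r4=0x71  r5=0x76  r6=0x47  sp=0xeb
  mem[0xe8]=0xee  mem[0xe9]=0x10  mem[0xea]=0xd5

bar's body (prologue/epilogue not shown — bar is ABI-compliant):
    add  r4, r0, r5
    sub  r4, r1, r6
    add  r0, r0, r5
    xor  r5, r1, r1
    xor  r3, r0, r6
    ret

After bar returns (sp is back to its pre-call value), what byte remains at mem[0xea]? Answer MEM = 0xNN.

prologue: push r3 -> mem[0xea]=0x21, sp=0xea
prologue: push r4 -> mem[0xe9]=0x71, sp=0xe9
body[0] add  r4, r0, r5 -> r4=0x94
body[1] sub  r4, r1, r6 -> r4=0xfe
body[2] add  r0, r0, r5 -> r0=0x94
body[3] xor  r5, r1, r1 -> r5=0x00
body[4] xor  r3, r0, r6 -> r3=0xd3
epilogue: pop r4=0x71, sp=0xea
epilogue: pop r3=0x21, sp=0xeb
prologue pushed ['r3', 'r4'] at ['0xea', '0xe9']

MEM = 0x21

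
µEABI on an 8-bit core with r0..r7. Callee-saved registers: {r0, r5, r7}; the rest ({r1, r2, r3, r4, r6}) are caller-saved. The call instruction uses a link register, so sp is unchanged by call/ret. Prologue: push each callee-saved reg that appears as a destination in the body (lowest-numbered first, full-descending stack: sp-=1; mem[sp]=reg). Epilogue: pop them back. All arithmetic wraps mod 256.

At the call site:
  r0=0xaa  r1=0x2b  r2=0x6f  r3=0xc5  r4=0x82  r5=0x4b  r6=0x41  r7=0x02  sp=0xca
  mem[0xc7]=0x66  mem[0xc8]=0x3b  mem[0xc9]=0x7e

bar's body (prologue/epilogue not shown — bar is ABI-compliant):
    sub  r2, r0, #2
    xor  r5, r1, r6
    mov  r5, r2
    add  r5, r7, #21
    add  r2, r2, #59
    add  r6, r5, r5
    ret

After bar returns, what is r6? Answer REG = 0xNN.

prologue: push r5 -> mem[0xc9]=0x4b, sp=0xc9
body[0] sub  r2, r0, #2 -> r2=0xa8
body[1] xor  r5, r1, r6 -> r5=0x6a
body[2] mov  r5, r2 -> r5=0xa8
body[3] add  r5, r7, #21 -> r5=0x17
body[4] add  r2, r2, #59 -> r2=0xe3
body[5] add  r6, r5, r5 -> r6=0x2e
epilogue: pop r5=0x4b, sp=0xca
r6 is caller-saved -> body value

REG = 0x2e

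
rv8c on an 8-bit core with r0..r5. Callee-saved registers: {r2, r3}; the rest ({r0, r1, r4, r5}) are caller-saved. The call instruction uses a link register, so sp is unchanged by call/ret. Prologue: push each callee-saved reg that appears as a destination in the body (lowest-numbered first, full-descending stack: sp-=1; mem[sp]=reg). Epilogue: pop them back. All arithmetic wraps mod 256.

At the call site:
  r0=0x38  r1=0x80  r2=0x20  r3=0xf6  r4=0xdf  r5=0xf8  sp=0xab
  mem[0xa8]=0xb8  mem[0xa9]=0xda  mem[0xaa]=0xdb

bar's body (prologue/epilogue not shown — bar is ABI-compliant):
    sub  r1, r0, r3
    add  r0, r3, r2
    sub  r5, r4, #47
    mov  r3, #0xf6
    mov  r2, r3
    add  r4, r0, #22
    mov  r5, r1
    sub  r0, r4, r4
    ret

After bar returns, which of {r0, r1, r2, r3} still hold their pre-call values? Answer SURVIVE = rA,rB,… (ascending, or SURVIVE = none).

prologue: push r2 -> mem[0xaa]=0x20, sp=0xaa
prologue: push r3 -> mem[0xa9]=0xf6, sp=0xa9
body[0] sub  r1, r0, r3 -> r1=0x42
body[1] add  r0, r3, r2 -> r0=0x16
body[2] sub  r5, r4, #47 -> r5=0xb0
body[3] mov  r3, #0xf6 -> r3=0xf6
body[4] mov  r2, r3 -> r2=0xf6
body[5] add  r4, r0, #22 -> r4=0x2c
body[6] mov  r5, r1 -> r5=0x42
body[7] sub  r0, r4, r4 -> r0=0x00
epilogue: pop r3=0xf6, sp=0xaa
epilogue: pop r2=0x20, sp=0xab
r0: caller-saved, written=True
r1: caller-saved, written=True
r2: callee-saved, written=True
r3: callee-saved, written=True

SURVIVE = r2,r3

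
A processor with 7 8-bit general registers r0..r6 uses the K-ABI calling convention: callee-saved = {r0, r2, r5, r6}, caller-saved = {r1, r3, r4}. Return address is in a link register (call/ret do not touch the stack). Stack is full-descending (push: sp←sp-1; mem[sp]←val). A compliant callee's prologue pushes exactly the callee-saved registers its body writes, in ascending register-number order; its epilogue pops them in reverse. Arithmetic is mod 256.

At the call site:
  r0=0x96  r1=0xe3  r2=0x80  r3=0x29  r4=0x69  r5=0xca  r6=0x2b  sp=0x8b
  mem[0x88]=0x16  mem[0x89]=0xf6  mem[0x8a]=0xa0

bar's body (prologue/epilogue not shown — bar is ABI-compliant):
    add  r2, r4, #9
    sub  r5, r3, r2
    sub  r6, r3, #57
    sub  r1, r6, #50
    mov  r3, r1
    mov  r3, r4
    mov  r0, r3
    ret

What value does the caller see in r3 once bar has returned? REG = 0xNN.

REG = 0x69

prologue: push r0 → mem[0x8a]=0x96, sp=0x8a
prologue: push r2 → mem[0x89]=0x80, sp=0x89
prologue: push r5 → mem[0x88]=0xca, sp=0x88
prologue: push r6 → mem[0x87]=0x2b, sp=0x87
body[0] add  r2, r4, #9 → r2=0x72
body[1] sub  r5, r3, r2 → r5=0xb7
body[2] sub  r6, r3, #57 → r6=0xf0
body[3] sub  r1, r6, #50 → r1=0xbe
body[4] mov  r3, r1 → r3=0xbe
body[5] mov  r3, r4 → r3=0x69
body[6] mov  r0, r3 → r0=0x69
epilogue: pop r6=0x2b, sp=0x88
epilogue: pop r5=0xca, sp=0x89
epilogue: pop r2=0x80, sp=0x8a
epilogue: pop r0=0x96, sp=0x8b
r3 is caller-saved → body value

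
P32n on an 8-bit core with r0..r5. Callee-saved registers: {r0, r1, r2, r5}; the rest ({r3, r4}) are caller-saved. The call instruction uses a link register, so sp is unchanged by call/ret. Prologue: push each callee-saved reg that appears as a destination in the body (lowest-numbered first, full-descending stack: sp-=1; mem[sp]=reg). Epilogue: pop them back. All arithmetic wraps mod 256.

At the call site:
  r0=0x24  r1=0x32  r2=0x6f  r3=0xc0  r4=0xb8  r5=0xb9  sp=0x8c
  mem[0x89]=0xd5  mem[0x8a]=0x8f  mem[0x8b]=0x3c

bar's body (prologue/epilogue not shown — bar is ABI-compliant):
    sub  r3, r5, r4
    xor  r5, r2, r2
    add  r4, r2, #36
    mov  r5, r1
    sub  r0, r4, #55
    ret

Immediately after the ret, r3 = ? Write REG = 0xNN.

prologue: push r0 → mem[0x8b]=0x24, sp=0x8b
prologue: push r5 → mem[0x8a]=0xb9, sp=0x8a
body[0] sub  r3, r5, r4 → r3=0x01
body[1] xor  r5, r2, r2 → r5=0x00
body[2] add  r4, r2, #36 → r4=0x93
body[3] mov  r5, r1 → r5=0x32
body[4] sub  r0, r4, #55 → r0=0x5c
epilogue: pop r5=0xb9, sp=0x8b
epilogue: pop r0=0x24, sp=0x8c
r3 is caller-saved → body value

REG = 0x01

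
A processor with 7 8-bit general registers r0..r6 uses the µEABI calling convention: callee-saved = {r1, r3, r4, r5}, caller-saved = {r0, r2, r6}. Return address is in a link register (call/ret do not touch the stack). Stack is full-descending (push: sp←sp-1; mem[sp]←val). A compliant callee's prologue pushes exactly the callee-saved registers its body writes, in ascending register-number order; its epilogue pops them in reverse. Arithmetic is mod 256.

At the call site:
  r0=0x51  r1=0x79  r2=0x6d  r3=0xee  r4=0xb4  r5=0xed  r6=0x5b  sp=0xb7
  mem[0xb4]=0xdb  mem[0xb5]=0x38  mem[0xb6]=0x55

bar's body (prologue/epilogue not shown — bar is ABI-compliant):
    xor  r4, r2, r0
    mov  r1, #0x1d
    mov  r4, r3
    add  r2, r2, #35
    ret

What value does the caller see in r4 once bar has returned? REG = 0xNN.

prologue: push r1 → mem[0xb6]=0x79, sp=0xb6
prologue: push r4 → mem[0xb5]=0xb4, sp=0xb5
body[0] xor  r4, r2, r0 → r4=0x3c
body[1] mov  r1, #0x1d → r1=0x1d
body[2] mov  r4, r3 → r4=0xee
body[3] add  r2, r2, #35 → r2=0x90
epilogue: pop r4=0xb4, sp=0xb6
epilogue: pop r1=0x79, sp=0xb7
r4 is callee-saved → restored

REG = 0xb4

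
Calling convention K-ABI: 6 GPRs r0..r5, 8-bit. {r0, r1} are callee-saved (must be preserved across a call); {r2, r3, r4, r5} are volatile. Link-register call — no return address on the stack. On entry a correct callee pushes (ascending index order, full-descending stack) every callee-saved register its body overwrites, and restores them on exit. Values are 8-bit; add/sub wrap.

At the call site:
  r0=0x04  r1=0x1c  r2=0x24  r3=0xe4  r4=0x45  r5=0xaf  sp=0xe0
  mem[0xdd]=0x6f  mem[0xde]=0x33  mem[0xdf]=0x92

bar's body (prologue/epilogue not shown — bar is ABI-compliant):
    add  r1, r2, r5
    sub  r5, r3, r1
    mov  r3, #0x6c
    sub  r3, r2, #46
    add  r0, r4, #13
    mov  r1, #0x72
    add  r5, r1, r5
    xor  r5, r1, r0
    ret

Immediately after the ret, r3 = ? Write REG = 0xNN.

REG = 0xf6

prologue: push r0 → mem[0xdf]=0x04, sp=0xdf
prologue: push r1 → mem[0xde]=0x1c, sp=0xde
body[0] add  r1, r2, r5 → r1=0xd3
body[1] sub  r5, r3, r1 → r5=0x11
body[2] mov  r3, #0x6c → r3=0x6c
body[3] sub  r3, r2, #46 → r3=0xf6
body[4] add  r0, r4, #13 → r0=0x52
body[5] mov  r1, #0x72 → r1=0x72
body[6] add  r5, r1, r5 → r5=0x83
body[7] xor  r5, r1, r0 → r5=0x20
epilogue: pop r1=0x1c, sp=0xdf
epilogue: pop r0=0x04, sp=0xe0
r3 is caller-saved → body value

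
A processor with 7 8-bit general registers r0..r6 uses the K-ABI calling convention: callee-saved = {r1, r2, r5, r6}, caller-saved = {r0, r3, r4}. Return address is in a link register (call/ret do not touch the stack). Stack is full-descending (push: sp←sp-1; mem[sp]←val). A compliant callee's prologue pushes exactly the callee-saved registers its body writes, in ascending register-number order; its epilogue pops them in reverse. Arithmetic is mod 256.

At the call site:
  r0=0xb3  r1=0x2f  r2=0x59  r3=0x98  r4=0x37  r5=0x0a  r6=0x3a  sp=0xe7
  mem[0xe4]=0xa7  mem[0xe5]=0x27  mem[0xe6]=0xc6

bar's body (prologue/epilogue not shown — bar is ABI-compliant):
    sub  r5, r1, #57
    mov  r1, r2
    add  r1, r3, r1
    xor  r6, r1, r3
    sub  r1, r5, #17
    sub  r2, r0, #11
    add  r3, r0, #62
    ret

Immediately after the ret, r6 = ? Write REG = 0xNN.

prologue: push r1 → mem[0xe6]=0x2f, sp=0xe6
prologue: push r2 → mem[0xe5]=0x59, sp=0xe5
prologue: push r5 → mem[0xe4]=0x0a, sp=0xe4
prologue: push r6 → mem[0xe3]=0x3a, sp=0xe3
body[0] sub  r5, r1, #57 → r5=0xf6
body[1] mov  r1, r2 → r1=0x59
body[2] add  r1, r3, r1 → r1=0xf1
body[3] xor  r6, r1, r3 → r6=0x69
body[4] sub  r1, r5, #17 → r1=0xe5
body[5] sub  r2, r0, #11 → r2=0xa8
body[6] add  r3, r0, #62 → r3=0xf1
epilogue: pop r6=0x3a, sp=0xe4
epilogue: pop r5=0x0a, sp=0xe5
epilogue: pop r2=0x59, sp=0xe6
epilogue: pop r1=0x2f, sp=0xe7
r6 is callee-saved → restored

REG = 0x3a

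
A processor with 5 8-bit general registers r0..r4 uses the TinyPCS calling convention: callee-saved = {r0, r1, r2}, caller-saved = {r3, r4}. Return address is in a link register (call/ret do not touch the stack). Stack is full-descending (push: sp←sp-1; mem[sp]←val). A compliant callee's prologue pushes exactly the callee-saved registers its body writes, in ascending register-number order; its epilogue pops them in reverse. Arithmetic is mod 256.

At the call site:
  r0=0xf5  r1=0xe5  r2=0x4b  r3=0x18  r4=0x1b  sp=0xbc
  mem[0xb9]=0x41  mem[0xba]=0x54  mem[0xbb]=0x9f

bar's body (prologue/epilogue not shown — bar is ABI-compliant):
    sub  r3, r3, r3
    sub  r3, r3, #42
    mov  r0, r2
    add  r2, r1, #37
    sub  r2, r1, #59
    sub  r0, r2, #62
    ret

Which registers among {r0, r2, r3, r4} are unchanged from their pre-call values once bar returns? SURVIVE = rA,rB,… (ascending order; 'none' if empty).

prologue: push r0 -> mem[0xbb]=0xf5, sp=0xbb
prologue: push r2 -> mem[0xba]=0x4b, sp=0xba
body[0] sub  r3, r3, r3 -> r3=0x00
body[1] sub  r3, r3, #42 -> r3=0xd6
body[2] mov  r0, r2 -> r0=0x4b
body[3] add  r2, r1, #37 -> r2=0x0a
body[4] sub  r2, r1, #59 -> r2=0xaa
body[5] sub  r0, r2, #62 -> r0=0x6c
epilogue: pop r2=0x4b, sp=0xbb
epilogue: pop r0=0xf5, sp=0xbc
r0: callee-saved, written=True
r2: callee-saved, written=True
r3: caller-saved, written=True
r4: caller-saved, written=False

SURVIVE = r0,r2,r4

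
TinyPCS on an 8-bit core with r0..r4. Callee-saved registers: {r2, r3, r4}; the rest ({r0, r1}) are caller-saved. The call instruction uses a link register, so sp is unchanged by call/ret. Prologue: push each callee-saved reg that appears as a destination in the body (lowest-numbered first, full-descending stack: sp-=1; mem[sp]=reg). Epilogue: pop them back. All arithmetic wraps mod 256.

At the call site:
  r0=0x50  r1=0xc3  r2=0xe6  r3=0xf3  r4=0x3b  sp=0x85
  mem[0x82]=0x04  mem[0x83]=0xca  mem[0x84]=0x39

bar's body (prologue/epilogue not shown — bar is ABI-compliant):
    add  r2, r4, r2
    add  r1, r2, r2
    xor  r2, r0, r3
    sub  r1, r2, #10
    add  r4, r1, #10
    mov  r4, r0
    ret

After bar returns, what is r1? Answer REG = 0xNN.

REG = 0x99

prologue: push r2 → mem[0x84]=0xe6, sp=0x84
prologue: push r4 → mem[0x83]=0x3b, sp=0x83
body[0] add  r2, r4, r2 → r2=0x21
body[1] add  r1, r2, r2 → r1=0x42
body[2] xor  r2, r0, r3 → r2=0xa3
body[3] sub  r1, r2, #10 → r1=0x99
body[4] add  r4, r1, #10 → r4=0xa3
body[5] mov  r4, r0 → r4=0x50
epilogue: pop r4=0x3b, sp=0x84
epilogue: pop r2=0xe6, sp=0x85
r1 is caller-saved → body value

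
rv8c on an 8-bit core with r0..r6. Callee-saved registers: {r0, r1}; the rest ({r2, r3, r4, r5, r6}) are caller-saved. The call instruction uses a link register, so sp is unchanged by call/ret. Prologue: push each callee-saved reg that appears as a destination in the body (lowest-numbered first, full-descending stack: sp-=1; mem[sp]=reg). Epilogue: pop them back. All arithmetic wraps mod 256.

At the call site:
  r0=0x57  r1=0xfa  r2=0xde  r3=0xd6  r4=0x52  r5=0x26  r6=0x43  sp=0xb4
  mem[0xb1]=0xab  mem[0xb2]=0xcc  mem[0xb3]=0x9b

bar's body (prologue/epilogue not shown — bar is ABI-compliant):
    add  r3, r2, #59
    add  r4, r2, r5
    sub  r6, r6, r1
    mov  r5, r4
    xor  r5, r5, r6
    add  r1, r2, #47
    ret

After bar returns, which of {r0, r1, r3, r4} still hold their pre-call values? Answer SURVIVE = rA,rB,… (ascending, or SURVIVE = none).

SURVIVE = r0,r1

prologue: push r1 → mem[0xb3]=0xfa, sp=0xb3
body[0] add  r3, r2, #59 → r3=0x19
body[1] add  r4, r2, r5 → r4=0x04
body[2] sub  r6, r6, r1 → r6=0x49
body[3] mov  r5, r4 → r5=0x04
body[4] xor  r5, r5, r6 → r5=0x4d
body[5] add  r1, r2, #47 → r1=0x0d
epilogue: pop r1=0xfa, sp=0xb4
r0: callee-saved, written=False
r1: callee-saved, written=True
r3: caller-saved, written=True
r4: caller-saved, written=True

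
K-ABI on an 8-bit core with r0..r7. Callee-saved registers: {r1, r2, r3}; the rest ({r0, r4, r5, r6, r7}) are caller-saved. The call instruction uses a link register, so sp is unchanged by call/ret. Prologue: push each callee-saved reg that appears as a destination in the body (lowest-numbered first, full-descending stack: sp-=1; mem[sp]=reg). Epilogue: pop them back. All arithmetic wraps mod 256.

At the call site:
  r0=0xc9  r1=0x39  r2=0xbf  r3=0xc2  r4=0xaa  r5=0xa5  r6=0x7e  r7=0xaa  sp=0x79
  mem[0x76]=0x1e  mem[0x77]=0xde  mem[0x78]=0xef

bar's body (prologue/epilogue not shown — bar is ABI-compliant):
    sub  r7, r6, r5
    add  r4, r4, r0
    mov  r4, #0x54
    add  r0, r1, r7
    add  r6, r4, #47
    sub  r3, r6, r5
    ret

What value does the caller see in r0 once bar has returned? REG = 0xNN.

REG = 0x12

prologue: push r3 → mem[0x78]=0xc2, sp=0x78
body[0] sub  r7, r6, r5 → r7=0xd9
body[1] add  r4, r4, r0 → r4=0x73
body[2] mov  r4, #0x54 → r4=0x54
body[3] add  r0, r1, r7 → r0=0x12
body[4] add  r6, r4, #47 → r6=0x83
body[5] sub  r3, r6, r5 → r3=0xde
epilogue: pop r3=0xc2, sp=0x79
r0 is caller-saved → body value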